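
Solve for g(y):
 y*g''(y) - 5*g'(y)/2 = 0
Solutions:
 g(y) = C1 + C2*y^(7/2)


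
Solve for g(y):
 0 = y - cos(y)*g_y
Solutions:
 g(y) = C1 + Integral(y/cos(y), y)


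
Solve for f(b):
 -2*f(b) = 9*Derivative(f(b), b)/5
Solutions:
 f(b) = C1*exp(-10*b/9)


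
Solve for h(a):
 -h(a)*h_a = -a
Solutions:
 h(a) = -sqrt(C1 + a^2)
 h(a) = sqrt(C1 + a^2)


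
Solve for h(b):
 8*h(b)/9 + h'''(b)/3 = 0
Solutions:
 h(b) = C3*exp(-2*3^(2/3)*b/3) + (C1*sin(3^(1/6)*b) + C2*cos(3^(1/6)*b))*exp(3^(2/3)*b/3)


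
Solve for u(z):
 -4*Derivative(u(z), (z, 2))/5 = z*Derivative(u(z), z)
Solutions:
 u(z) = C1 + C2*erf(sqrt(10)*z/4)


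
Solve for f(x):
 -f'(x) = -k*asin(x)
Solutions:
 f(x) = C1 + k*(x*asin(x) + sqrt(1 - x^2))


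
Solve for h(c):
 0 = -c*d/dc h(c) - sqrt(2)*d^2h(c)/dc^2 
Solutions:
 h(c) = C1 + C2*erf(2^(1/4)*c/2)


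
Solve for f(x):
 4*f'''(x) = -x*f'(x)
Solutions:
 f(x) = C1 + Integral(C2*airyai(-2^(1/3)*x/2) + C3*airybi(-2^(1/3)*x/2), x)


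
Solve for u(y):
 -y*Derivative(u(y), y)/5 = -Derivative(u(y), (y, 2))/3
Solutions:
 u(y) = C1 + C2*erfi(sqrt(30)*y/10)


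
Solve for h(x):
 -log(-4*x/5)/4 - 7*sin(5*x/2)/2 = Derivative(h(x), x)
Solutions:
 h(x) = C1 - x*log(-x)/4 - x*log(2)/2 + x/4 + x*log(5)/4 + 7*cos(5*x/2)/5


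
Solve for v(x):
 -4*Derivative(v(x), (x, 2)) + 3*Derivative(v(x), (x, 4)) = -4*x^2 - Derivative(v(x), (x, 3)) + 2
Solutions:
 v(x) = C1 + C2*x + C3*exp(-4*x/3) + C4*exp(x) + x^4/12 + x^3/12 + 9*x^2/16


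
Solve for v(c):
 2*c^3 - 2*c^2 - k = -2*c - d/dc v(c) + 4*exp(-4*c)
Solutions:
 v(c) = C1 - c^4/2 + 2*c^3/3 - c^2 + c*k - exp(-4*c)


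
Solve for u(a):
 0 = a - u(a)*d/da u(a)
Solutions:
 u(a) = -sqrt(C1 + a^2)
 u(a) = sqrt(C1 + a^2)


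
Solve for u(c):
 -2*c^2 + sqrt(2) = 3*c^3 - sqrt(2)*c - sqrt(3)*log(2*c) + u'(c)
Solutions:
 u(c) = C1 - 3*c^4/4 - 2*c^3/3 + sqrt(2)*c^2/2 + sqrt(3)*c*log(c) - sqrt(3)*c + sqrt(3)*c*log(2) + sqrt(2)*c


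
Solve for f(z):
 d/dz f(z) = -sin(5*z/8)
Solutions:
 f(z) = C1 + 8*cos(5*z/8)/5


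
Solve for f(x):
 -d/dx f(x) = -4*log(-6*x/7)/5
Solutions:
 f(x) = C1 + 4*x*log(-x)/5 + 4*x*(-log(7) - 1 + log(6))/5


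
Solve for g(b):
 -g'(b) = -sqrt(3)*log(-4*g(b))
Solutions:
 -sqrt(3)*Integral(1/(log(-_y) + 2*log(2)), (_y, g(b)))/3 = C1 - b


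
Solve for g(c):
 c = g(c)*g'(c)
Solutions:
 g(c) = -sqrt(C1 + c^2)
 g(c) = sqrt(C1 + c^2)


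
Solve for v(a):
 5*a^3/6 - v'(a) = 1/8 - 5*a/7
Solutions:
 v(a) = C1 + 5*a^4/24 + 5*a^2/14 - a/8


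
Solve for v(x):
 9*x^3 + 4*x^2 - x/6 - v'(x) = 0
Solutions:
 v(x) = C1 + 9*x^4/4 + 4*x^3/3 - x^2/12


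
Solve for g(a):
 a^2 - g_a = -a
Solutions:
 g(a) = C1 + a^3/3 + a^2/2


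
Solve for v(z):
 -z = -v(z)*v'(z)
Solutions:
 v(z) = -sqrt(C1 + z^2)
 v(z) = sqrt(C1 + z^2)


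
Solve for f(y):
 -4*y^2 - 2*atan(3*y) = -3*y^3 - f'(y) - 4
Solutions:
 f(y) = C1 - 3*y^4/4 + 4*y^3/3 + 2*y*atan(3*y) - 4*y - log(9*y^2 + 1)/3


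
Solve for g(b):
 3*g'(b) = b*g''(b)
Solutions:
 g(b) = C1 + C2*b^4


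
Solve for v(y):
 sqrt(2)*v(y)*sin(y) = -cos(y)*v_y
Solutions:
 v(y) = C1*cos(y)^(sqrt(2))


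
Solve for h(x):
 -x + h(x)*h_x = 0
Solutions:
 h(x) = -sqrt(C1 + x^2)
 h(x) = sqrt(C1 + x^2)


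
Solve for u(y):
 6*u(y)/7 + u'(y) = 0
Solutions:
 u(y) = C1*exp(-6*y/7)


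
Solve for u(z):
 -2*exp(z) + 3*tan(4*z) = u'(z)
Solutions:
 u(z) = C1 - 2*exp(z) - 3*log(cos(4*z))/4


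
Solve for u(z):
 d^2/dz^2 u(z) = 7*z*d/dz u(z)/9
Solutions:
 u(z) = C1 + C2*erfi(sqrt(14)*z/6)


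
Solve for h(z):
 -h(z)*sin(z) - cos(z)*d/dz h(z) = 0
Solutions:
 h(z) = C1*cos(z)


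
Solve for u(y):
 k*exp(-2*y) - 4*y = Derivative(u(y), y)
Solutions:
 u(y) = C1 - k*exp(-2*y)/2 - 2*y^2


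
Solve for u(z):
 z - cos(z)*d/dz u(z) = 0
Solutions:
 u(z) = C1 + Integral(z/cos(z), z)


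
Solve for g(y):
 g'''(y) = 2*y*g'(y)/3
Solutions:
 g(y) = C1 + Integral(C2*airyai(2^(1/3)*3^(2/3)*y/3) + C3*airybi(2^(1/3)*3^(2/3)*y/3), y)


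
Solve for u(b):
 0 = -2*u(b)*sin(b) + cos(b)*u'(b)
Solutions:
 u(b) = C1/cos(b)^2


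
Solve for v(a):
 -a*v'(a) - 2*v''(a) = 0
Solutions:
 v(a) = C1 + C2*erf(a/2)


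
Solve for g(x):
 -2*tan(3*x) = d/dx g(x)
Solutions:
 g(x) = C1 + 2*log(cos(3*x))/3


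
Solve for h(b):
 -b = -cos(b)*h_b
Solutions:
 h(b) = C1 + Integral(b/cos(b), b)


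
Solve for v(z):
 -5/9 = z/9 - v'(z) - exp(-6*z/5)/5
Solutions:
 v(z) = C1 + z^2/18 + 5*z/9 + exp(-6*z/5)/6


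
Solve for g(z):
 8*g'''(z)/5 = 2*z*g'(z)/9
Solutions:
 g(z) = C1 + Integral(C2*airyai(30^(1/3)*z/6) + C3*airybi(30^(1/3)*z/6), z)


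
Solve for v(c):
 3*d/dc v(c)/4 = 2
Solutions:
 v(c) = C1 + 8*c/3


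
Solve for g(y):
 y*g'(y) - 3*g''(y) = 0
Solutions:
 g(y) = C1 + C2*erfi(sqrt(6)*y/6)


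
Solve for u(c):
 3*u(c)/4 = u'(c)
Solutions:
 u(c) = C1*exp(3*c/4)


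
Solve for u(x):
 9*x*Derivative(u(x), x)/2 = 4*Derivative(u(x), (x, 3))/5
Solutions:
 u(x) = C1 + Integral(C2*airyai(45^(1/3)*x/2) + C3*airybi(45^(1/3)*x/2), x)


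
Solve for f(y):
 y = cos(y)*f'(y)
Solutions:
 f(y) = C1 + Integral(y/cos(y), y)


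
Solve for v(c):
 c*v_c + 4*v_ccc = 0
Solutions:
 v(c) = C1 + Integral(C2*airyai(-2^(1/3)*c/2) + C3*airybi(-2^(1/3)*c/2), c)


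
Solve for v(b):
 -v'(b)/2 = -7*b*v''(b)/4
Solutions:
 v(b) = C1 + C2*b^(9/7)


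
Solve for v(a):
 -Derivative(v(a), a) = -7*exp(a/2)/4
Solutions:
 v(a) = C1 + 7*exp(a/2)/2


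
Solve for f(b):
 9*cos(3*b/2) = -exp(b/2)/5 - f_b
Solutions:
 f(b) = C1 - 2*exp(b/2)/5 - 6*sin(3*b/2)


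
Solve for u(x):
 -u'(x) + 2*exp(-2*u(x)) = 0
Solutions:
 u(x) = log(-sqrt(C1 + 4*x))
 u(x) = log(C1 + 4*x)/2


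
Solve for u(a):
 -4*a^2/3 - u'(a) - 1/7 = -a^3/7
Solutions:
 u(a) = C1 + a^4/28 - 4*a^3/9 - a/7


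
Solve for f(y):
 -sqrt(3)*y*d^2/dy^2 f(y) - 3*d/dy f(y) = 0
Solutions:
 f(y) = C1 + C2*y^(1 - sqrt(3))


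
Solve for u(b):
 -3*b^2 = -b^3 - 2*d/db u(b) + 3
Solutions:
 u(b) = C1 - b^4/8 + b^3/2 + 3*b/2


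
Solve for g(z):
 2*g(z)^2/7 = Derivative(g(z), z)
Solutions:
 g(z) = -7/(C1 + 2*z)


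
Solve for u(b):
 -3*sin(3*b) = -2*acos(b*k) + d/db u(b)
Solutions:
 u(b) = C1 + 2*Piecewise((b*acos(b*k) - sqrt(-b^2*k^2 + 1)/k, Ne(k, 0)), (pi*b/2, True)) + cos(3*b)


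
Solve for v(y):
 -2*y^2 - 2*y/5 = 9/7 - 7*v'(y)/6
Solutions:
 v(y) = C1 + 4*y^3/7 + 6*y^2/35 + 54*y/49


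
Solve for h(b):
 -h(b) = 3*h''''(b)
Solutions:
 h(b) = (C1*sin(sqrt(2)*3^(3/4)*b/6) + C2*cos(sqrt(2)*3^(3/4)*b/6))*exp(-sqrt(2)*3^(3/4)*b/6) + (C3*sin(sqrt(2)*3^(3/4)*b/6) + C4*cos(sqrt(2)*3^(3/4)*b/6))*exp(sqrt(2)*3^(3/4)*b/6)


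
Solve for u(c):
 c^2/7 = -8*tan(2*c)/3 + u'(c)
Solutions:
 u(c) = C1 + c^3/21 - 4*log(cos(2*c))/3


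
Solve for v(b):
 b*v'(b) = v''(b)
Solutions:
 v(b) = C1 + C2*erfi(sqrt(2)*b/2)


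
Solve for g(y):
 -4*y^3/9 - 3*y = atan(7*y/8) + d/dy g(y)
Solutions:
 g(y) = C1 - y^4/9 - 3*y^2/2 - y*atan(7*y/8) + 4*log(49*y^2 + 64)/7


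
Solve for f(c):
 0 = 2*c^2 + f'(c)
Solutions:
 f(c) = C1 - 2*c^3/3


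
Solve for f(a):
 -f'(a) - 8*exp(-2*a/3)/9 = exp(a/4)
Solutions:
 f(a) = C1 - 4*exp(a/4) + 4*exp(-2*a/3)/3


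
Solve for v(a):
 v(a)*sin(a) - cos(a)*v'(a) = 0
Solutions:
 v(a) = C1/cos(a)


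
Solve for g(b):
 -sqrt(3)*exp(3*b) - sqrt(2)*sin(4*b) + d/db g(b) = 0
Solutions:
 g(b) = C1 + sqrt(3)*exp(3*b)/3 - sqrt(2)*cos(4*b)/4


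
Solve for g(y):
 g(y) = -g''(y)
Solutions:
 g(y) = C1*sin(y) + C2*cos(y)


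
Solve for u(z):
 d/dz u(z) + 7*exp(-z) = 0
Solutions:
 u(z) = C1 + 7*exp(-z)


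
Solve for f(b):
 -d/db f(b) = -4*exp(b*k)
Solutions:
 f(b) = C1 + 4*exp(b*k)/k


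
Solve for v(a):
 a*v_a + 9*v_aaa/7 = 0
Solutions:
 v(a) = C1 + Integral(C2*airyai(-21^(1/3)*a/3) + C3*airybi(-21^(1/3)*a/3), a)


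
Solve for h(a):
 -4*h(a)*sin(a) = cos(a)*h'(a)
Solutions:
 h(a) = C1*cos(a)^4


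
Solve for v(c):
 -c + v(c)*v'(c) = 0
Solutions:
 v(c) = -sqrt(C1 + c^2)
 v(c) = sqrt(C1 + c^2)


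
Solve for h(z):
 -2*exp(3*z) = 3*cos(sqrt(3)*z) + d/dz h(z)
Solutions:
 h(z) = C1 - 2*exp(3*z)/3 - sqrt(3)*sin(sqrt(3)*z)


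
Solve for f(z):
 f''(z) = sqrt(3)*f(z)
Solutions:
 f(z) = C1*exp(-3^(1/4)*z) + C2*exp(3^(1/4)*z)


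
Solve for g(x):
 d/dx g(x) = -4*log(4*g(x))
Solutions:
 Integral(1/(log(_y) + 2*log(2)), (_y, g(x)))/4 = C1 - x


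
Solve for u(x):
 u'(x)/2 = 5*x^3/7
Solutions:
 u(x) = C1 + 5*x^4/14


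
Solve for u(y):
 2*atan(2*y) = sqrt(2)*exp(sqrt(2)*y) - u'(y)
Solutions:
 u(y) = C1 - 2*y*atan(2*y) + exp(sqrt(2)*y) + log(4*y^2 + 1)/2


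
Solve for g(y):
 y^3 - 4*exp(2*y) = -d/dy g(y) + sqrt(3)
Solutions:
 g(y) = C1 - y^4/4 + sqrt(3)*y + 2*exp(2*y)


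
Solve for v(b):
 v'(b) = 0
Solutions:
 v(b) = C1


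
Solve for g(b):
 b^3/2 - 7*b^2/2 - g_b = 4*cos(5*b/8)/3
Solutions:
 g(b) = C1 + b^4/8 - 7*b^3/6 - 32*sin(5*b/8)/15


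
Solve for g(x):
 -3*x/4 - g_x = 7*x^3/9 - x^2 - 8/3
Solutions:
 g(x) = C1 - 7*x^4/36 + x^3/3 - 3*x^2/8 + 8*x/3


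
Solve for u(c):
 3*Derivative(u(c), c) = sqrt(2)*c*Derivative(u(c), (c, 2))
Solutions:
 u(c) = C1 + C2*c^(1 + 3*sqrt(2)/2)


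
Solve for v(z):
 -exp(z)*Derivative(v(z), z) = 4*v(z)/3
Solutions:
 v(z) = C1*exp(4*exp(-z)/3)


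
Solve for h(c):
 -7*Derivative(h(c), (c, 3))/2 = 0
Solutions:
 h(c) = C1 + C2*c + C3*c^2


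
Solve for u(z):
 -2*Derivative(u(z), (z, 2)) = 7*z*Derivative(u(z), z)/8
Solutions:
 u(z) = C1 + C2*erf(sqrt(14)*z/8)


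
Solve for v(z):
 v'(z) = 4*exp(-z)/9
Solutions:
 v(z) = C1 - 4*exp(-z)/9


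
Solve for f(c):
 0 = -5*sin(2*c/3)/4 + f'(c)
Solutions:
 f(c) = C1 - 15*cos(2*c/3)/8


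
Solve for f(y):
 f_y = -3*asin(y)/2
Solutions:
 f(y) = C1 - 3*y*asin(y)/2 - 3*sqrt(1 - y^2)/2


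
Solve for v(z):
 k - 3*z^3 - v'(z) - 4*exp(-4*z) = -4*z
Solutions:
 v(z) = C1 + k*z - 3*z^4/4 + 2*z^2 + exp(-4*z)


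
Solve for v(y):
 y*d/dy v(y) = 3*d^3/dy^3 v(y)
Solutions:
 v(y) = C1 + Integral(C2*airyai(3^(2/3)*y/3) + C3*airybi(3^(2/3)*y/3), y)


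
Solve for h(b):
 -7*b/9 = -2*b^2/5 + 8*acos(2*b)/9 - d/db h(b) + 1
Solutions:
 h(b) = C1 - 2*b^3/15 + 7*b^2/18 + 8*b*acos(2*b)/9 + b - 4*sqrt(1 - 4*b^2)/9


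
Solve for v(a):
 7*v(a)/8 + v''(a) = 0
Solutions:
 v(a) = C1*sin(sqrt(14)*a/4) + C2*cos(sqrt(14)*a/4)


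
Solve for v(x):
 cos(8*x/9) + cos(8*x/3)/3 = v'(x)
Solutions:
 v(x) = C1 + 9*sin(8*x/9)/8 + sin(8*x/3)/8


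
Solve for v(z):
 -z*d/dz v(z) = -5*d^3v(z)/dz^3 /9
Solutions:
 v(z) = C1 + Integral(C2*airyai(15^(2/3)*z/5) + C3*airybi(15^(2/3)*z/5), z)


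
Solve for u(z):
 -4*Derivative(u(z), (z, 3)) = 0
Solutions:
 u(z) = C1 + C2*z + C3*z^2


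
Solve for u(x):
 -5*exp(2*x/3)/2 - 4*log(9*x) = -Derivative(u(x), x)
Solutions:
 u(x) = C1 + 4*x*log(x) + 4*x*(-1 + 2*log(3)) + 15*exp(2*x/3)/4


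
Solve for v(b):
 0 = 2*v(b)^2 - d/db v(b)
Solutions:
 v(b) = -1/(C1 + 2*b)


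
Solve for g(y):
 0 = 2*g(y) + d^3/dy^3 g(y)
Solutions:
 g(y) = C3*exp(-2^(1/3)*y) + (C1*sin(2^(1/3)*sqrt(3)*y/2) + C2*cos(2^(1/3)*sqrt(3)*y/2))*exp(2^(1/3)*y/2)


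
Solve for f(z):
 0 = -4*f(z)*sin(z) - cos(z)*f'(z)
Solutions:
 f(z) = C1*cos(z)^4


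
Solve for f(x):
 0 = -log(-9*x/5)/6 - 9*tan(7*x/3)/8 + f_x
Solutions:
 f(x) = C1 + x*log(-x)/6 - x*log(5)/6 - x/6 + x*log(3)/3 - 27*log(cos(7*x/3))/56


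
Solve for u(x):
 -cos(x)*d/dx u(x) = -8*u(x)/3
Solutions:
 u(x) = C1*(sin(x) + 1)^(4/3)/(sin(x) - 1)^(4/3)


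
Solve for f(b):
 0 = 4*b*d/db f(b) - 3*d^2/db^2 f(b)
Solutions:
 f(b) = C1 + C2*erfi(sqrt(6)*b/3)


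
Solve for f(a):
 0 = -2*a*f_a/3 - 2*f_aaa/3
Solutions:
 f(a) = C1 + Integral(C2*airyai(-a) + C3*airybi(-a), a)


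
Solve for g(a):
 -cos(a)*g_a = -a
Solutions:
 g(a) = C1 + Integral(a/cos(a), a)


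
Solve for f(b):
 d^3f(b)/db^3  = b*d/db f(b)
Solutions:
 f(b) = C1 + Integral(C2*airyai(b) + C3*airybi(b), b)


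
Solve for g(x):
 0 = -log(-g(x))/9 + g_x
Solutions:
 -li(-g(x)) = C1 + x/9


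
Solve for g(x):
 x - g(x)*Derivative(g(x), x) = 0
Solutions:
 g(x) = -sqrt(C1 + x^2)
 g(x) = sqrt(C1 + x^2)


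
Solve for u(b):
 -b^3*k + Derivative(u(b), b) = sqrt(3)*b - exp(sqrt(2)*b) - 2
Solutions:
 u(b) = C1 + b^4*k/4 + sqrt(3)*b^2/2 - 2*b - sqrt(2)*exp(sqrt(2)*b)/2


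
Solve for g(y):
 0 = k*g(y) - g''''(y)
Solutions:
 g(y) = C1*exp(-k^(1/4)*y) + C2*exp(k^(1/4)*y) + C3*exp(-I*k^(1/4)*y) + C4*exp(I*k^(1/4)*y)


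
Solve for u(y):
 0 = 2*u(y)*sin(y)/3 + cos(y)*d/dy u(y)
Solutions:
 u(y) = C1*cos(y)^(2/3)


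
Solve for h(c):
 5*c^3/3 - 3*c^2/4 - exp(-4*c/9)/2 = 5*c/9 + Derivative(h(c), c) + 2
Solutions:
 h(c) = C1 + 5*c^4/12 - c^3/4 - 5*c^2/18 - 2*c + 9*exp(-4*c/9)/8


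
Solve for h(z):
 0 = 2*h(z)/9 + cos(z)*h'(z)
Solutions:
 h(z) = C1*(sin(z) - 1)^(1/9)/(sin(z) + 1)^(1/9)


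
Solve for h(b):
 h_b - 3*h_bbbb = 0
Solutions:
 h(b) = C1 + C4*exp(3^(2/3)*b/3) + (C2*sin(3^(1/6)*b/2) + C3*cos(3^(1/6)*b/2))*exp(-3^(2/3)*b/6)


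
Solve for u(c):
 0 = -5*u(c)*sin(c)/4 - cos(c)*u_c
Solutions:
 u(c) = C1*cos(c)^(5/4)


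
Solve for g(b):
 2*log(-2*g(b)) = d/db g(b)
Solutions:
 -Integral(1/(log(-_y) + log(2)), (_y, g(b)))/2 = C1 - b


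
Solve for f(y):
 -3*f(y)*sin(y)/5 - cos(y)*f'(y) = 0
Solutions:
 f(y) = C1*cos(y)^(3/5)


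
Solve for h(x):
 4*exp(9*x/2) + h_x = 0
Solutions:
 h(x) = C1 - 8*exp(9*x/2)/9


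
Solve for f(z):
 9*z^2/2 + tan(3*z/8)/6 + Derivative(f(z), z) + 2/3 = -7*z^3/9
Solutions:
 f(z) = C1 - 7*z^4/36 - 3*z^3/2 - 2*z/3 + 4*log(cos(3*z/8))/9


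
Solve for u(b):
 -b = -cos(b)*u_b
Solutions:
 u(b) = C1 + Integral(b/cos(b), b)


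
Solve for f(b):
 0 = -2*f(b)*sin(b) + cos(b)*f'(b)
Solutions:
 f(b) = C1/cos(b)^2


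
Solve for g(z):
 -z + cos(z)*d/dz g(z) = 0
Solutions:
 g(z) = C1 + Integral(z/cos(z), z)


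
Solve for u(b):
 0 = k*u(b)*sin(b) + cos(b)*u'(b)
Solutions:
 u(b) = C1*exp(k*log(cos(b)))


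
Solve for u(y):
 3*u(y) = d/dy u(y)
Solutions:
 u(y) = C1*exp(3*y)


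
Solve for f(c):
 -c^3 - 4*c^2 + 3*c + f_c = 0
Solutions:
 f(c) = C1 + c^4/4 + 4*c^3/3 - 3*c^2/2


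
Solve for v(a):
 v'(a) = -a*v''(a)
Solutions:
 v(a) = C1 + C2*log(a)


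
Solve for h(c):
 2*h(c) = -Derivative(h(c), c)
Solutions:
 h(c) = C1*exp(-2*c)


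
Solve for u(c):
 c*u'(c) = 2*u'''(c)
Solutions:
 u(c) = C1 + Integral(C2*airyai(2^(2/3)*c/2) + C3*airybi(2^(2/3)*c/2), c)


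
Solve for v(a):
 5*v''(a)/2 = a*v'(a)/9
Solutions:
 v(a) = C1 + C2*erfi(sqrt(5)*a/15)


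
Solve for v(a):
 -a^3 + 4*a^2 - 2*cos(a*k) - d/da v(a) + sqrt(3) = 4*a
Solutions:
 v(a) = C1 - a^4/4 + 4*a^3/3 - 2*a^2 + sqrt(3)*a - 2*sin(a*k)/k


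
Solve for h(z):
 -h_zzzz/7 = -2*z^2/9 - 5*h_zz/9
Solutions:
 h(z) = C1 + C2*z + C3*exp(-sqrt(35)*z/3) + C4*exp(sqrt(35)*z/3) - z^4/30 - 18*z^2/175


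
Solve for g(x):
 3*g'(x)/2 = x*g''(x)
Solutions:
 g(x) = C1 + C2*x^(5/2)


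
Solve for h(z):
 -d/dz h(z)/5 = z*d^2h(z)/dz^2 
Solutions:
 h(z) = C1 + C2*z^(4/5)


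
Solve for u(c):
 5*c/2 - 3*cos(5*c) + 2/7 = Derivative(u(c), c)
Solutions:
 u(c) = C1 + 5*c^2/4 + 2*c/7 - 3*sin(5*c)/5


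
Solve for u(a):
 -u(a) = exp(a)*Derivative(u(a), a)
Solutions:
 u(a) = C1*exp(exp(-a))


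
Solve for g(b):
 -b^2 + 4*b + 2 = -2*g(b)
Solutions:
 g(b) = b^2/2 - 2*b - 1


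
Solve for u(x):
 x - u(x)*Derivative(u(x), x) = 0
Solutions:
 u(x) = -sqrt(C1 + x^2)
 u(x) = sqrt(C1 + x^2)


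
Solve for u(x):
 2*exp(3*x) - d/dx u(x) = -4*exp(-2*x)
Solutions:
 u(x) = C1 + 2*exp(3*x)/3 - 2*exp(-2*x)


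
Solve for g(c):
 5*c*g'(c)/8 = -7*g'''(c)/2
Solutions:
 g(c) = C1 + Integral(C2*airyai(-490^(1/3)*c/14) + C3*airybi(-490^(1/3)*c/14), c)


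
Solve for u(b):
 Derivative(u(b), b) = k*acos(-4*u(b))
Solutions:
 Integral(1/acos(-4*_y), (_y, u(b))) = C1 + b*k


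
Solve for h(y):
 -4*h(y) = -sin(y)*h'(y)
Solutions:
 h(y) = C1*(cos(y)^2 - 2*cos(y) + 1)/(cos(y)^2 + 2*cos(y) + 1)


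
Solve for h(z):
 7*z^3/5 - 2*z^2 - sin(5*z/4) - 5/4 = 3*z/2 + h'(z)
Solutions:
 h(z) = C1 + 7*z^4/20 - 2*z^3/3 - 3*z^2/4 - 5*z/4 + 4*cos(5*z/4)/5


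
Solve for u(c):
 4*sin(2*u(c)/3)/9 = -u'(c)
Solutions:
 4*c/9 + 3*log(cos(2*u(c)/3) - 1)/4 - 3*log(cos(2*u(c)/3) + 1)/4 = C1


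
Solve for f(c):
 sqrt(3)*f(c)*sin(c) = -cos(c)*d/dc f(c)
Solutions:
 f(c) = C1*cos(c)^(sqrt(3))


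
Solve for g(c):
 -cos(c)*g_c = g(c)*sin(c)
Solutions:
 g(c) = C1*cos(c)


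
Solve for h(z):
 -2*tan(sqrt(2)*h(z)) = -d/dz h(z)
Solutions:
 h(z) = sqrt(2)*(pi - asin(C1*exp(2*sqrt(2)*z)))/2
 h(z) = sqrt(2)*asin(C1*exp(2*sqrt(2)*z))/2


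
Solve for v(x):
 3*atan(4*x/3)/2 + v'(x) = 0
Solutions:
 v(x) = C1 - 3*x*atan(4*x/3)/2 + 9*log(16*x^2 + 9)/16


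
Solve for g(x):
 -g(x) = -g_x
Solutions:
 g(x) = C1*exp(x)


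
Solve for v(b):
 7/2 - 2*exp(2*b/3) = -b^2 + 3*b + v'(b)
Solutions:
 v(b) = C1 + b^3/3 - 3*b^2/2 + 7*b/2 - 3*exp(2*b/3)


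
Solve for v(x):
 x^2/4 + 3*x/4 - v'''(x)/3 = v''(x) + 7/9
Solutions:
 v(x) = C1 + C2*x + C3*exp(-3*x) + x^4/48 + 7*x^3/72 - 35*x^2/72


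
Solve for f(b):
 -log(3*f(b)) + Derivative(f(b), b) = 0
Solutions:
 -Integral(1/(log(_y) + log(3)), (_y, f(b))) = C1 - b


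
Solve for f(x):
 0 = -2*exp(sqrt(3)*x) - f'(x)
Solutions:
 f(x) = C1 - 2*sqrt(3)*exp(sqrt(3)*x)/3


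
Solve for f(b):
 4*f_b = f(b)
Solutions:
 f(b) = C1*exp(b/4)


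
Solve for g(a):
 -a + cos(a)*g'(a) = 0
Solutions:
 g(a) = C1 + Integral(a/cos(a), a)


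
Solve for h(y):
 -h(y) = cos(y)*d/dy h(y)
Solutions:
 h(y) = C1*sqrt(sin(y) - 1)/sqrt(sin(y) + 1)


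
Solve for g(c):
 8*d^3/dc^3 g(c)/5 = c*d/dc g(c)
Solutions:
 g(c) = C1 + Integral(C2*airyai(5^(1/3)*c/2) + C3*airybi(5^(1/3)*c/2), c)


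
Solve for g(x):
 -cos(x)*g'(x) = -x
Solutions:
 g(x) = C1 + Integral(x/cos(x), x)


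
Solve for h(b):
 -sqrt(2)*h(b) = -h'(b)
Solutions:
 h(b) = C1*exp(sqrt(2)*b)


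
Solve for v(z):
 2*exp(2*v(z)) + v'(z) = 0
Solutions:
 v(z) = log(-sqrt(-1/(C1 - 2*z))) - log(2)/2
 v(z) = log(-1/(C1 - 2*z))/2 - log(2)/2


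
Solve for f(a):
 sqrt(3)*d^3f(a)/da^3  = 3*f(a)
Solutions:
 f(a) = C3*exp(3^(1/6)*a) + (C1*sin(3^(2/3)*a/2) + C2*cos(3^(2/3)*a/2))*exp(-3^(1/6)*a/2)


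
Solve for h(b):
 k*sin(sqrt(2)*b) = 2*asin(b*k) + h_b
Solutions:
 h(b) = C1 - sqrt(2)*k*cos(sqrt(2)*b)/2 - 2*Piecewise((b*asin(b*k) + sqrt(-b^2*k^2 + 1)/k, Ne(k, 0)), (0, True))


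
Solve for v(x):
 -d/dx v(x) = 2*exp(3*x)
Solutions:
 v(x) = C1 - 2*exp(3*x)/3


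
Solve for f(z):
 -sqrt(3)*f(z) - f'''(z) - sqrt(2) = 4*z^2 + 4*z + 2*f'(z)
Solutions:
 f(z) = C1*exp(2^(1/3)*sqrt(3)*z*(-4/(9 + sqrt(113))^(1/3) + 2^(1/3)*(9 + sqrt(113))^(1/3))/12)*sin(2^(1/3)*z*((9 + sqrt(113))^(-1/3) + 2^(1/3)*(9 + sqrt(113))^(1/3)/4)) + C2*exp(2^(1/3)*sqrt(3)*z*(-4/(9 + sqrt(113))^(1/3) + 2^(1/3)*(9 + sqrt(113))^(1/3))/12)*cos(2^(1/3)*z*((9 + sqrt(113))^(-1/3) + 2^(1/3)*(9 + sqrt(113))^(1/3)/4)) + C3*exp(-2^(1/3)*sqrt(3)*z*(-4/(9 + sqrt(113))^(1/3) + 2^(1/3)*(9 + sqrt(113))^(1/3))/6) - 4*sqrt(3)*z^2/3 - 4*sqrt(3)*z/3 + 16*z/3 - 32*sqrt(3)/9 - sqrt(6)/3 + 8/3


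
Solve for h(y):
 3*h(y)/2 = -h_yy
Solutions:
 h(y) = C1*sin(sqrt(6)*y/2) + C2*cos(sqrt(6)*y/2)


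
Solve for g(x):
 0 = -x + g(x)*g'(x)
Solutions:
 g(x) = -sqrt(C1 + x^2)
 g(x) = sqrt(C1 + x^2)


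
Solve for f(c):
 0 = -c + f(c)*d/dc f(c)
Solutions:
 f(c) = -sqrt(C1 + c^2)
 f(c) = sqrt(C1 + c^2)


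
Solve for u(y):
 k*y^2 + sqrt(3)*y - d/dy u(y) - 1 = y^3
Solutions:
 u(y) = C1 + k*y^3/3 - y^4/4 + sqrt(3)*y^2/2 - y


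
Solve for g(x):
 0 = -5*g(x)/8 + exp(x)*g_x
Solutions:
 g(x) = C1*exp(-5*exp(-x)/8)


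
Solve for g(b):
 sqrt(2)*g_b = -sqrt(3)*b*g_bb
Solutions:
 g(b) = C1 + C2*b^(1 - sqrt(6)/3)


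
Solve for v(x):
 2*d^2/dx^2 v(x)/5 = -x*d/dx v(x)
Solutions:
 v(x) = C1 + C2*erf(sqrt(5)*x/2)


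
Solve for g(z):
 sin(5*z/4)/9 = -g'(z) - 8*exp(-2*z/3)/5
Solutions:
 g(z) = C1 + 4*cos(5*z/4)/45 + 12*exp(-2*z/3)/5


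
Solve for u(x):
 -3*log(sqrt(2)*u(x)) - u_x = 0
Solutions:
 2*Integral(1/(2*log(_y) + log(2)), (_y, u(x)))/3 = C1 - x


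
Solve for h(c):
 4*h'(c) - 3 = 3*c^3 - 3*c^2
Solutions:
 h(c) = C1 + 3*c^4/16 - c^3/4 + 3*c/4


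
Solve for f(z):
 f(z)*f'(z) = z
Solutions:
 f(z) = -sqrt(C1 + z^2)
 f(z) = sqrt(C1 + z^2)


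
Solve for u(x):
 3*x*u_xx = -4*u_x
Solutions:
 u(x) = C1 + C2/x^(1/3)


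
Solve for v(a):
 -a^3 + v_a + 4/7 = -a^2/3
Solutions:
 v(a) = C1 + a^4/4 - a^3/9 - 4*a/7


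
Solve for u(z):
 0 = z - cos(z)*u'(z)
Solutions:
 u(z) = C1 + Integral(z/cos(z), z)


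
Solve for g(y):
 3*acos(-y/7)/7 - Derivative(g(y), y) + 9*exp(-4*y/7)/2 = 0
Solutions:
 g(y) = C1 + 3*y*acos(-y/7)/7 + 3*sqrt(49 - y^2)/7 - 63*exp(-4*y/7)/8


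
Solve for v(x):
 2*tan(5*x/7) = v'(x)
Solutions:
 v(x) = C1 - 14*log(cos(5*x/7))/5


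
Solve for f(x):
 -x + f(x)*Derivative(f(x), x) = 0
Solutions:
 f(x) = -sqrt(C1 + x^2)
 f(x) = sqrt(C1 + x^2)


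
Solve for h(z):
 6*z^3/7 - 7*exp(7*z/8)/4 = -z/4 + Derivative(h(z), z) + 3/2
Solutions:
 h(z) = C1 + 3*z^4/14 + z^2/8 - 3*z/2 - 2*exp(7*z/8)


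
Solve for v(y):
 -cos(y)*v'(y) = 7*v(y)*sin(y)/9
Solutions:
 v(y) = C1*cos(y)^(7/9)


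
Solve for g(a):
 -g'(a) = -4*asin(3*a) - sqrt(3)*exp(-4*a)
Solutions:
 g(a) = C1 + 4*a*asin(3*a) + 4*sqrt(1 - 9*a^2)/3 - sqrt(3)*exp(-4*a)/4


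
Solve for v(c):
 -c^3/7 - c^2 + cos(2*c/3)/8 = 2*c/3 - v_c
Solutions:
 v(c) = C1 + c^4/28 + c^3/3 + c^2/3 - 3*sin(2*c/3)/16


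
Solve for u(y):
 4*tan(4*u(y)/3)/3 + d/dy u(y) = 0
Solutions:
 u(y) = -3*asin(C1*exp(-16*y/9))/4 + 3*pi/4
 u(y) = 3*asin(C1*exp(-16*y/9))/4


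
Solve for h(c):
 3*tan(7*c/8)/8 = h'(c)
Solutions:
 h(c) = C1 - 3*log(cos(7*c/8))/7


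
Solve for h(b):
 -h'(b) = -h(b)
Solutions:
 h(b) = C1*exp(b)


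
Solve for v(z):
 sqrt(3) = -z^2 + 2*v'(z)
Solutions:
 v(z) = C1 + z^3/6 + sqrt(3)*z/2


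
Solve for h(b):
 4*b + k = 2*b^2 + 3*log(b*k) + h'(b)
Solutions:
 h(b) = C1 - 2*b^3/3 + 2*b^2 + b*(k + 3) - 3*b*log(b*k)


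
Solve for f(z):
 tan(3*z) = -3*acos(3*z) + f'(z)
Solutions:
 f(z) = C1 + 3*z*acos(3*z) - sqrt(1 - 9*z^2) - log(cos(3*z))/3


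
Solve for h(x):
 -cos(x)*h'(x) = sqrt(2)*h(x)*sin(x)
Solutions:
 h(x) = C1*cos(x)^(sqrt(2))


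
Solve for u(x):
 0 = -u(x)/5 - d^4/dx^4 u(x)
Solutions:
 u(x) = (C1*sin(sqrt(2)*5^(3/4)*x/10) + C2*cos(sqrt(2)*5^(3/4)*x/10))*exp(-sqrt(2)*5^(3/4)*x/10) + (C3*sin(sqrt(2)*5^(3/4)*x/10) + C4*cos(sqrt(2)*5^(3/4)*x/10))*exp(sqrt(2)*5^(3/4)*x/10)


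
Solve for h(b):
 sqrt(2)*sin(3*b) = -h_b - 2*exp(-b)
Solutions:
 h(b) = C1 + sqrt(2)*cos(3*b)/3 + 2*exp(-b)


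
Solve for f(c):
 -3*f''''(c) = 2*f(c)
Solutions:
 f(c) = (C1*sin(6^(3/4)*c/6) + C2*cos(6^(3/4)*c/6))*exp(-6^(3/4)*c/6) + (C3*sin(6^(3/4)*c/6) + C4*cos(6^(3/4)*c/6))*exp(6^(3/4)*c/6)


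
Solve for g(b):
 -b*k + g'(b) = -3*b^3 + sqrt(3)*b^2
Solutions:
 g(b) = C1 - 3*b^4/4 + sqrt(3)*b^3/3 + b^2*k/2


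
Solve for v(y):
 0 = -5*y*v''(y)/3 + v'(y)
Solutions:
 v(y) = C1 + C2*y^(8/5)


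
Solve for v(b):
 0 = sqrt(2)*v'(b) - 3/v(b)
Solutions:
 v(b) = -sqrt(C1 + 3*sqrt(2)*b)
 v(b) = sqrt(C1 + 3*sqrt(2)*b)


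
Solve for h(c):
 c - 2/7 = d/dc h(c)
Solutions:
 h(c) = C1 + c^2/2 - 2*c/7


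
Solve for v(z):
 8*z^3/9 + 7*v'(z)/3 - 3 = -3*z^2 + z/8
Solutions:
 v(z) = C1 - 2*z^4/21 - 3*z^3/7 + 3*z^2/112 + 9*z/7


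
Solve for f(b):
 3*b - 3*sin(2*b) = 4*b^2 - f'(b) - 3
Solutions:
 f(b) = C1 + 4*b^3/3 - 3*b^2/2 - 3*b - 3*cos(2*b)/2


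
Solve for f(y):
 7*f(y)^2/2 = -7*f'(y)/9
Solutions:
 f(y) = 2/(C1 + 9*y)


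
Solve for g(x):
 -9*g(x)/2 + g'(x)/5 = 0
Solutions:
 g(x) = C1*exp(45*x/2)


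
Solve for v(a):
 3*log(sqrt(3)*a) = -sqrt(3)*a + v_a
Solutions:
 v(a) = C1 + sqrt(3)*a^2/2 + 3*a*log(a) - 3*a + 3*a*log(3)/2


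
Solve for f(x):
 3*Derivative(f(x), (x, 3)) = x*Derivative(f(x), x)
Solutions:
 f(x) = C1 + Integral(C2*airyai(3^(2/3)*x/3) + C3*airybi(3^(2/3)*x/3), x)


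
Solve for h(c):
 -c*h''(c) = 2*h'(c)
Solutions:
 h(c) = C1 + C2/c


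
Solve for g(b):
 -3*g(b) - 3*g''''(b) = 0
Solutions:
 g(b) = (C1*sin(sqrt(2)*b/2) + C2*cos(sqrt(2)*b/2))*exp(-sqrt(2)*b/2) + (C3*sin(sqrt(2)*b/2) + C4*cos(sqrt(2)*b/2))*exp(sqrt(2)*b/2)


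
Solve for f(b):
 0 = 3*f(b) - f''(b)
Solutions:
 f(b) = C1*exp(-sqrt(3)*b) + C2*exp(sqrt(3)*b)


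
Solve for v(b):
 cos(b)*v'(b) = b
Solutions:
 v(b) = C1 + Integral(b/cos(b), b)


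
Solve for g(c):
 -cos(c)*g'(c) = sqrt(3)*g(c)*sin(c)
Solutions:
 g(c) = C1*cos(c)^(sqrt(3))


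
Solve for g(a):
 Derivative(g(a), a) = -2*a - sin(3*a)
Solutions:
 g(a) = C1 - a^2 + cos(3*a)/3


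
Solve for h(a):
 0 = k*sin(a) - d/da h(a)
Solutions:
 h(a) = C1 - k*cos(a)


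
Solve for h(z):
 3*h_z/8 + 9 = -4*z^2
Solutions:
 h(z) = C1 - 32*z^3/9 - 24*z


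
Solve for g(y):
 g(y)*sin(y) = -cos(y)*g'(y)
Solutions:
 g(y) = C1*cos(y)


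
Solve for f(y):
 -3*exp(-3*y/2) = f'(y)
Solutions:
 f(y) = C1 + 2*exp(-3*y/2)


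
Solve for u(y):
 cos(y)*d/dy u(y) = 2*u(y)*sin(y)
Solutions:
 u(y) = C1/cos(y)^2


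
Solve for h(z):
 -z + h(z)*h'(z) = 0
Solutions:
 h(z) = -sqrt(C1 + z^2)
 h(z) = sqrt(C1 + z^2)


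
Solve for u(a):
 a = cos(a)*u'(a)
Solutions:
 u(a) = C1 + Integral(a/cos(a), a)


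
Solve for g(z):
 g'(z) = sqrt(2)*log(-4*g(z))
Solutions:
 -sqrt(2)*Integral(1/(log(-_y) + 2*log(2)), (_y, g(z)))/2 = C1 - z


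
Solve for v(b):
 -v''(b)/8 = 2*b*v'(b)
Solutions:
 v(b) = C1 + C2*erf(2*sqrt(2)*b)


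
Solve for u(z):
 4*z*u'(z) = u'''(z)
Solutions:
 u(z) = C1 + Integral(C2*airyai(2^(2/3)*z) + C3*airybi(2^(2/3)*z), z)


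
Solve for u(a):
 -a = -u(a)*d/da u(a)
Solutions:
 u(a) = -sqrt(C1 + a^2)
 u(a) = sqrt(C1 + a^2)


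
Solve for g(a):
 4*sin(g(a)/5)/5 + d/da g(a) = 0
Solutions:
 4*a/5 + 5*log(cos(g(a)/5) - 1)/2 - 5*log(cos(g(a)/5) + 1)/2 = C1


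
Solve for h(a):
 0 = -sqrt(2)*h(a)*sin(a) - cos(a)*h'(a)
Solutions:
 h(a) = C1*cos(a)^(sqrt(2))


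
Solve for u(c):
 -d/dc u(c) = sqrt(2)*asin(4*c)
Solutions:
 u(c) = C1 - sqrt(2)*(c*asin(4*c) + sqrt(1 - 16*c^2)/4)


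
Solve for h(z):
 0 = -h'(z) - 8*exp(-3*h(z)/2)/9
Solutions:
 h(z) = 2*log(C1 - 4*z/3)/3
 h(z) = 2*log((-6^(2/3) - 3*2^(2/3)*3^(1/6)*I)*(C1 - 8*z)^(1/3)/12)
 h(z) = 2*log((-6^(2/3) + 3*2^(2/3)*3^(1/6)*I)*(C1 - 8*z)^(1/3)/12)


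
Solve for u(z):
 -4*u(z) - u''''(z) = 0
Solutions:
 u(z) = (C1*sin(z) + C2*cos(z))*exp(-z) + (C3*sin(z) + C4*cos(z))*exp(z)


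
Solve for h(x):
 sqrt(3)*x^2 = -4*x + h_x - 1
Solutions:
 h(x) = C1 + sqrt(3)*x^3/3 + 2*x^2 + x


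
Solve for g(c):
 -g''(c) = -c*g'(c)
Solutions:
 g(c) = C1 + C2*erfi(sqrt(2)*c/2)


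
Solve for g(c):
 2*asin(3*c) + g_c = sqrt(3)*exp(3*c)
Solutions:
 g(c) = C1 - 2*c*asin(3*c) - 2*sqrt(1 - 9*c^2)/3 + sqrt(3)*exp(3*c)/3


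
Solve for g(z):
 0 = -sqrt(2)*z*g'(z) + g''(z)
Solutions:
 g(z) = C1 + C2*erfi(2^(3/4)*z/2)


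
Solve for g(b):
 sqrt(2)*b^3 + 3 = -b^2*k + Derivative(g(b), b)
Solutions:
 g(b) = C1 + sqrt(2)*b^4/4 + b^3*k/3 + 3*b


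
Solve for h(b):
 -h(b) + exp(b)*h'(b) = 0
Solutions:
 h(b) = C1*exp(-exp(-b))


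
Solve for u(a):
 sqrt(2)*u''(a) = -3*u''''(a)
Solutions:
 u(a) = C1 + C2*a + C3*sin(2^(1/4)*sqrt(3)*a/3) + C4*cos(2^(1/4)*sqrt(3)*a/3)


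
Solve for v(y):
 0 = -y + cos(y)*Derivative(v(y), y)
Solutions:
 v(y) = C1 + Integral(y/cos(y), y)


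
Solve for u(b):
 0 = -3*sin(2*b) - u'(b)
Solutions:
 u(b) = C1 + 3*cos(2*b)/2


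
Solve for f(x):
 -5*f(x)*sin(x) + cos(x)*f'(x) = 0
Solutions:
 f(x) = C1/cos(x)^5


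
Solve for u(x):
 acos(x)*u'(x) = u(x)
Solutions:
 u(x) = C1*exp(Integral(1/acos(x), x))


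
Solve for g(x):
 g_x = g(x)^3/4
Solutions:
 g(x) = -sqrt(2)*sqrt(-1/(C1 + x))
 g(x) = sqrt(2)*sqrt(-1/(C1 + x))


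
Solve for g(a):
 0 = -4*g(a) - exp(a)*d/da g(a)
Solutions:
 g(a) = C1*exp(4*exp(-a))


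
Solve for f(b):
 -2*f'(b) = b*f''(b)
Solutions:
 f(b) = C1 + C2/b


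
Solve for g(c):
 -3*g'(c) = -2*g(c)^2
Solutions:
 g(c) = -3/(C1 + 2*c)


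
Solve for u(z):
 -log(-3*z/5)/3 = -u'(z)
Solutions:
 u(z) = C1 + z*log(-z)/3 + z*(-log(5) - 1 + log(3))/3


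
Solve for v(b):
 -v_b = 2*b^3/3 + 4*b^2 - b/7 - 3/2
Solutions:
 v(b) = C1 - b^4/6 - 4*b^3/3 + b^2/14 + 3*b/2


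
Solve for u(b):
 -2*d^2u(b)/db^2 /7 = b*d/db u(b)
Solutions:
 u(b) = C1 + C2*erf(sqrt(7)*b/2)


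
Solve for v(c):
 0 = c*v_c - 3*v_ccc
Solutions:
 v(c) = C1 + Integral(C2*airyai(3^(2/3)*c/3) + C3*airybi(3^(2/3)*c/3), c)


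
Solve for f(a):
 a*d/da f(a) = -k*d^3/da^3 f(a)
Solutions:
 f(a) = C1 + Integral(C2*airyai(a*(-1/k)^(1/3)) + C3*airybi(a*(-1/k)^(1/3)), a)


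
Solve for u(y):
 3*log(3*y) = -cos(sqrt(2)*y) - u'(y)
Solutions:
 u(y) = C1 - 3*y*log(y) - 3*y*log(3) + 3*y - sqrt(2)*sin(sqrt(2)*y)/2


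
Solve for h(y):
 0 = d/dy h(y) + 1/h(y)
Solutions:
 h(y) = -sqrt(C1 - 2*y)
 h(y) = sqrt(C1 - 2*y)


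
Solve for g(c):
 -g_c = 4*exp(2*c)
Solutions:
 g(c) = C1 - 2*exp(2*c)


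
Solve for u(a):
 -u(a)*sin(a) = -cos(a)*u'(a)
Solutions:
 u(a) = C1/cos(a)


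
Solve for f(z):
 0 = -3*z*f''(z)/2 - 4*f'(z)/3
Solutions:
 f(z) = C1 + C2*z^(1/9)


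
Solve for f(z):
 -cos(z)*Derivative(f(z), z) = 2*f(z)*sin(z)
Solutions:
 f(z) = C1*cos(z)^2


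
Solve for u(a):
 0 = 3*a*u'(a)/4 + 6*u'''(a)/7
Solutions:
 u(a) = C1 + Integral(C2*airyai(-7^(1/3)*a/2) + C3*airybi(-7^(1/3)*a/2), a)


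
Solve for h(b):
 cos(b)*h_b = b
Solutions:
 h(b) = C1 + Integral(b/cos(b), b)


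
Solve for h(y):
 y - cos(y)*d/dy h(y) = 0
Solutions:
 h(y) = C1 + Integral(y/cos(y), y)


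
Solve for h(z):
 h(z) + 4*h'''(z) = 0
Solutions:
 h(z) = C3*exp(-2^(1/3)*z/2) + (C1*sin(2^(1/3)*sqrt(3)*z/4) + C2*cos(2^(1/3)*sqrt(3)*z/4))*exp(2^(1/3)*z/4)


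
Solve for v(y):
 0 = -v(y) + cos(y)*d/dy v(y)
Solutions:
 v(y) = C1*sqrt(sin(y) + 1)/sqrt(sin(y) - 1)


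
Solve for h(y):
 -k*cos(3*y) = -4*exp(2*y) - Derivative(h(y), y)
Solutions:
 h(y) = C1 + k*sin(3*y)/3 - 2*exp(2*y)


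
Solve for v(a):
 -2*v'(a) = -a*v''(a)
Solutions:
 v(a) = C1 + C2*a^3


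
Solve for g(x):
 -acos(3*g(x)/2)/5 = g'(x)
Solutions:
 Integral(1/acos(3*_y/2), (_y, g(x))) = C1 - x/5


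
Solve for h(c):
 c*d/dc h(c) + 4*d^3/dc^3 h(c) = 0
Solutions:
 h(c) = C1 + Integral(C2*airyai(-2^(1/3)*c/2) + C3*airybi(-2^(1/3)*c/2), c)


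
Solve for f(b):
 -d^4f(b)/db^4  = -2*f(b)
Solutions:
 f(b) = C1*exp(-2^(1/4)*b) + C2*exp(2^(1/4)*b) + C3*sin(2^(1/4)*b) + C4*cos(2^(1/4)*b)


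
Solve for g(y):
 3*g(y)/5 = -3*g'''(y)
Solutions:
 g(y) = C3*exp(-5^(2/3)*y/5) + (C1*sin(sqrt(3)*5^(2/3)*y/10) + C2*cos(sqrt(3)*5^(2/3)*y/10))*exp(5^(2/3)*y/10)


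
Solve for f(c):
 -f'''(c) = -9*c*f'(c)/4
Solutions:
 f(c) = C1 + Integral(C2*airyai(2^(1/3)*3^(2/3)*c/2) + C3*airybi(2^(1/3)*3^(2/3)*c/2), c)


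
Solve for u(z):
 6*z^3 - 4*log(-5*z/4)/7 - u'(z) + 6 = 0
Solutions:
 u(z) = C1 + 3*z^4/2 - 4*z*log(-z)/7 + 2*z*(-2*log(5) + 4*log(2) + 23)/7


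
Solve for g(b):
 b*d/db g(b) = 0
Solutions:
 g(b) = C1


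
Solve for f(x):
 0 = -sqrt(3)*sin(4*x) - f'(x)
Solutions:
 f(x) = C1 + sqrt(3)*cos(4*x)/4


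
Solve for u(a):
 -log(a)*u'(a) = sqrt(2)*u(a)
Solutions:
 u(a) = C1*exp(-sqrt(2)*li(a))


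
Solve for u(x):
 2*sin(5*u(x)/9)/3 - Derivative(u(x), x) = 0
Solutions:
 -2*x/3 + 9*log(cos(5*u(x)/9) - 1)/10 - 9*log(cos(5*u(x)/9) + 1)/10 = C1


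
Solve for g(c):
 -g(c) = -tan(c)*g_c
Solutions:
 g(c) = C1*sin(c)


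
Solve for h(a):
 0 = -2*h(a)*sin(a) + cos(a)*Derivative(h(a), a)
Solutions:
 h(a) = C1/cos(a)^2


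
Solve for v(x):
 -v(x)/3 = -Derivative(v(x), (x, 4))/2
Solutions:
 v(x) = C1*exp(-2^(1/4)*3^(3/4)*x/3) + C2*exp(2^(1/4)*3^(3/4)*x/3) + C3*sin(2^(1/4)*3^(3/4)*x/3) + C4*cos(2^(1/4)*3^(3/4)*x/3)


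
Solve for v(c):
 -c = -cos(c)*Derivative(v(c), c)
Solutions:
 v(c) = C1 + Integral(c/cos(c), c)


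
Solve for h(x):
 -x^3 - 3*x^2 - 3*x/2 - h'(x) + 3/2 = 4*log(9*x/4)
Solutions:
 h(x) = C1 - x^4/4 - x^3 - 3*x^2/4 - 4*x*log(x) - 8*x*log(3) + 11*x/2 + 8*x*log(2)


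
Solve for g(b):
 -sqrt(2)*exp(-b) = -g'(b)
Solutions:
 g(b) = C1 - sqrt(2)*exp(-b)


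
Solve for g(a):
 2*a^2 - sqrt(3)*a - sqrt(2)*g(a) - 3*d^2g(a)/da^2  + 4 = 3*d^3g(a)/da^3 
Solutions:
 g(a) = C1*exp(a*(-2 + (1 + 9*sqrt(2)/2 + sqrt(-4 + (2 + 9*sqrt(2))^2)/2)^(-1/3) + (1 + 9*sqrt(2)/2 + sqrt(-4 + (2 + 9*sqrt(2))^2)/2)^(1/3))/6)*sin(sqrt(3)*a*(-(1 + 9*sqrt(2)/2 + sqrt(-4 + (2 + 9*sqrt(2))^2)/2)^(1/3) + (1 + 9*sqrt(2)/2 + sqrt(-4 + (2 + 9*sqrt(2))^2)/2)^(-1/3))/6) + C2*exp(a*(-2 + (1 + 9*sqrt(2)/2 + sqrt(-4 + (2 + 9*sqrt(2))^2)/2)^(-1/3) + (1 + 9*sqrt(2)/2 + sqrt(-4 + (2 + 9*sqrt(2))^2)/2)^(1/3))/6)*cos(sqrt(3)*a*(-(1 + 9*sqrt(2)/2 + sqrt(-4 + (2 + 9*sqrt(2))^2)/2)^(1/3) + (1 + 9*sqrt(2)/2 + sqrt(-4 + (2 + 9*sqrt(2))^2)/2)^(-1/3))/6) + C3*exp(-a*((1 + 9*sqrt(2)/2 + sqrt(-4 + (2 + 9*sqrt(2))^2)/2)^(-1/3) + 1 + (1 + 9*sqrt(2)/2 + sqrt(-4 + (2 + 9*sqrt(2))^2)/2)^(1/3))/3) + sqrt(2)*a^2 - sqrt(6)*a/2 - 6 + 2*sqrt(2)


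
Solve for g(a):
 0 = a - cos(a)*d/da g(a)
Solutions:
 g(a) = C1 + Integral(a/cos(a), a)


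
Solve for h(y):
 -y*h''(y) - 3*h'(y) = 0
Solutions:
 h(y) = C1 + C2/y^2


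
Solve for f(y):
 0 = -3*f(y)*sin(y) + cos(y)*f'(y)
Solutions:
 f(y) = C1/cos(y)^3


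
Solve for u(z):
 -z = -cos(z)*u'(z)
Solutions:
 u(z) = C1 + Integral(z/cos(z), z)


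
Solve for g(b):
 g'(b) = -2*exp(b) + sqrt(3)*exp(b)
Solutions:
 g(b) = C1 - 2*exp(b) + sqrt(3)*exp(b)


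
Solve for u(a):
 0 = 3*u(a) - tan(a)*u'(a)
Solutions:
 u(a) = C1*sin(a)^3


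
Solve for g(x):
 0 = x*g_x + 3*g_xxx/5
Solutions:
 g(x) = C1 + Integral(C2*airyai(-3^(2/3)*5^(1/3)*x/3) + C3*airybi(-3^(2/3)*5^(1/3)*x/3), x)


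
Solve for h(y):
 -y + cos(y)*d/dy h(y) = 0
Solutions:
 h(y) = C1 + Integral(y/cos(y), y)


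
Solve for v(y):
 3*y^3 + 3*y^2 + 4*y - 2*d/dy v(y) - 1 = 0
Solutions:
 v(y) = C1 + 3*y^4/8 + y^3/2 + y^2 - y/2


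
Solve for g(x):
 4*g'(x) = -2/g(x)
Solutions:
 g(x) = -sqrt(C1 - x)
 g(x) = sqrt(C1 - x)


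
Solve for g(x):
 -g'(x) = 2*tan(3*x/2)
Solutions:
 g(x) = C1 + 4*log(cos(3*x/2))/3


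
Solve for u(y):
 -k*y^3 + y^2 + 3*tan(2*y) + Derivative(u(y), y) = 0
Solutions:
 u(y) = C1 + k*y^4/4 - y^3/3 + 3*log(cos(2*y))/2


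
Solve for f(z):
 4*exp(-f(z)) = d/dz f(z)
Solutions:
 f(z) = log(C1 + 4*z)


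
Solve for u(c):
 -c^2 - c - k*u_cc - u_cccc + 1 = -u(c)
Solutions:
 u(c) = C1*exp(-sqrt(2)*c*sqrt(-k - sqrt(k^2 + 4))/2) + C2*exp(sqrt(2)*c*sqrt(-k - sqrt(k^2 + 4))/2) + C3*exp(-sqrt(2)*c*sqrt(-k + sqrt(k^2 + 4))/2) + C4*exp(sqrt(2)*c*sqrt(-k + sqrt(k^2 + 4))/2) + c^2 + c + 2*k - 1


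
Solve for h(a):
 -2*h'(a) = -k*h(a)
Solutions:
 h(a) = C1*exp(a*k/2)


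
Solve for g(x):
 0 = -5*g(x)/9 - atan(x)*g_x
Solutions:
 g(x) = C1*exp(-5*Integral(1/atan(x), x)/9)


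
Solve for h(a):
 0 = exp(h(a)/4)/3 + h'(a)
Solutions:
 h(a) = 4*log(1/(C1 + a)) + 4*log(12)


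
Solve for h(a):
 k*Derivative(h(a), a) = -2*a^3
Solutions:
 h(a) = C1 - a^4/(2*k)


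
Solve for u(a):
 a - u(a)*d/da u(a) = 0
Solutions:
 u(a) = -sqrt(C1 + a^2)
 u(a) = sqrt(C1 + a^2)


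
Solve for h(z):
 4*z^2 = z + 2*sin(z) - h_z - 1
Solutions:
 h(z) = C1 - 4*z^3/3 + z^2/2 - z - 2*cos(z)


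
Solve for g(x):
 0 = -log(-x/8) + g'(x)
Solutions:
 g(x) = C1 + x*log(-x) + x*(-3*log(2) - 1)


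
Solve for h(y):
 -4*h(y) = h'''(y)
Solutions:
 h(y) = C3*exp(-2^(2/3)*y) + (C1*sin(2^(2/3)*sqrt(3)*y/2) + C2*cos(2^(2/3)*sqrt(3)*y/2))*exp(2^(2/3)*y/2)


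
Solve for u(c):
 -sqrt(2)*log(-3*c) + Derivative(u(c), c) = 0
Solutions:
 u(c) = C1 + sqrt(2)*c*log(-c) + sqrt(2)*c*(-1 + log(3))


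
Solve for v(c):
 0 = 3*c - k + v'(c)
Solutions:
 v(c) = C1 - 3*c^2/2 + c*k


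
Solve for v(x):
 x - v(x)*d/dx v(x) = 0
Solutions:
 v(x) = -sqrt(C1 + x^2)
 v(x) = sqrt(C1 + x^2)


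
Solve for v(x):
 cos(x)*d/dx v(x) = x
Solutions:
 v(x) = C1 + Integral(x/cos(x), x)


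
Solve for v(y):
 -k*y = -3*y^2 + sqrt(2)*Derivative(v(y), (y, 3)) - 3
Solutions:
 v(y) = C1 + C2*y + C3*y^2 - sqrt(2)*k*y^4/48 + sqrt(2)*y^5/40 + sqrt(2)*y^3/4


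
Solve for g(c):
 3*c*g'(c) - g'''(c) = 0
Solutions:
 g(c) = C1 + Integral(C2*airyai(3^(1/3)*c) + C3*airybi(3^(1/3)*c), c)


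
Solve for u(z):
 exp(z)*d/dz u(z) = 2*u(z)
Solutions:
 u(z) = C1*exp(-2*exp(-z))


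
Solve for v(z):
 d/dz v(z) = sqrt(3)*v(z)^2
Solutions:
 v(z) = -1/(C1 + sqrt(3)*z)


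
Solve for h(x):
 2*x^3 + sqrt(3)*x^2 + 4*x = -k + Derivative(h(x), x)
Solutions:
 h(x) = C1 + k*x + x^4/2 + sqrt(3)*x^3/3 + 2*x^2


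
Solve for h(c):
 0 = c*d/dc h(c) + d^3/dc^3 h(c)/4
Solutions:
 h(c) = C1 + Integral(C2*airyai(-2^(2/3)*c) + C3*airybi(-2^(2/3)*c), c)


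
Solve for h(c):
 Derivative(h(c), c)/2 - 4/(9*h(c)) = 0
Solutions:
 h(c) = -sqrt(C1 + 16*c)/3
 h(c) = sqrt(C1 + 16*c)/3


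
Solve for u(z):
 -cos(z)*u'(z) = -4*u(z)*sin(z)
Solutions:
 u(z) = C1/cos(z)^4


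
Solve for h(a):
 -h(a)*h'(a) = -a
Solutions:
 h(a) = -sqrt(C1 + a^2)
 h(a) = sqrt(C1 + a^2)


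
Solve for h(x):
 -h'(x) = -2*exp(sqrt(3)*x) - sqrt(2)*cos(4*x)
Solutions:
 h(x) = C1 + 2*sqrt(3)*exp(sqrt(3)*x)/3 + sqrt(2)*sin(4*x)/4


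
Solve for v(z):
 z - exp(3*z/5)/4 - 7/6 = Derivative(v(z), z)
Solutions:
 v(z) = C1 + z^2/2 - 7*z/6 - 5*exp(3*z/5)/12


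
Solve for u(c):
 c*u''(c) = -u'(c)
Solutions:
 u(c) = C1 + C2*log(c)


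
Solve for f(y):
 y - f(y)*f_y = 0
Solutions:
 f(y) = -sqrt(C1 + y^2)
 f(y) = sqrt(C1 + y^2)


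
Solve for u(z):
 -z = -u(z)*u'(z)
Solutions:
 u(z) = -sqrt(C1 + z^2)
 u(z) = sqrt(C1 + z^2)


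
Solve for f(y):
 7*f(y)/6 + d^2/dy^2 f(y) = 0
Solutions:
 f(y) = C1*sin(sqrt(42)*y/6) + C2*cos(sqrt(42)*y/6)


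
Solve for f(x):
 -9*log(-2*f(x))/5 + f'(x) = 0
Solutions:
 -5*Integral(1/(log(-_y) + log(2)), (_y, f(x)))/9 = C1 - x


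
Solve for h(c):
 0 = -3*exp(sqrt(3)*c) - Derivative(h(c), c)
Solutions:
 h(c) = C1 - sqrt(3)*exp(sqrt(3)*c)


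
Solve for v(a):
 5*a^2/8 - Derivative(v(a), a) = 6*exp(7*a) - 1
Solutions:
 v(a) = C1 + 5*a^3/24 + a - 6*exp(7*a)/7


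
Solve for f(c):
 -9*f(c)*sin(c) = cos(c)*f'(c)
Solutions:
 f(c) = C1*cos(c)^9


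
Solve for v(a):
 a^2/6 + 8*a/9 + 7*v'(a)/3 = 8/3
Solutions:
 v(a) = C1 - a^3/42 - 4*a^2/21 + 8*a/7


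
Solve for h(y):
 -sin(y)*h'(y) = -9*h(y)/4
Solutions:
 h(y) = C1*(cos(y) - 1)^(9/8)/(cos(y) + 1)^(9/8)


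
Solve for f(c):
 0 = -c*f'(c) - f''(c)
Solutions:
 f(c) = C1 + C2*erf(sqrt(2)*c/2)


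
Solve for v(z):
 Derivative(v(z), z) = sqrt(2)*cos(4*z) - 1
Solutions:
 v(z) = C1 - z + sqrt(2)*sin(4*z)/4
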